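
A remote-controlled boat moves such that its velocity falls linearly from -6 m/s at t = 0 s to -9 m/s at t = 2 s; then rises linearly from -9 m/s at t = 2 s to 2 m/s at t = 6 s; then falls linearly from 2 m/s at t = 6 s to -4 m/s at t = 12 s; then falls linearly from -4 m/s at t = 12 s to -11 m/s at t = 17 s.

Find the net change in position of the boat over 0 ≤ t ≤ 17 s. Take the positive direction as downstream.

Displacement is the signed area under the v-t curve.
0–2 s: ½(-6 + -9)(2) = -15 m
2–6 s: ½(-9 + 2)(4) = -14 m
6–12 s: ½(2 + -4)(6) = -6 m
12–17 s: ½(-4 + -11)(5) = -37.5 m
Net displacement = -72.5 m

-72.5 m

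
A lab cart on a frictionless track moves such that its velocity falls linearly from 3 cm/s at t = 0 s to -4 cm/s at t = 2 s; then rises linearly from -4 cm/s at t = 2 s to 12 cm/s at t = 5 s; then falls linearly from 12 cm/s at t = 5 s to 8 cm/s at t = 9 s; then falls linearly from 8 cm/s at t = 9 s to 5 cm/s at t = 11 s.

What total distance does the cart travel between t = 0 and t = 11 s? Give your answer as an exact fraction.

501/7 cm

Distance (not displacement) is the total path length: add the absolute areas under v-t.
0–2 s: v = 0 at t = 6/7 s; triangle areas 9/7 + 16/7 = 25/7 cm
2–5 s: v = 0 at t = 2.75 s; triangle areas 1.5 + 13.5 = 15 cm
5–9 s: |½(12 + 8)(4)| = 40 cm
9–11 s: |½(8 + 5)(2)| = 13 cm
Total distance = 501/7 cm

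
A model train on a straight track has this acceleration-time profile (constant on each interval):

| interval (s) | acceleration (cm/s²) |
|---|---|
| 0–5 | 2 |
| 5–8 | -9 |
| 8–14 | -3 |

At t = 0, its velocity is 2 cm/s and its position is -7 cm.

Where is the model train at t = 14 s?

On each constant-a segment, Δv = aΔt and Δx = v₀Δt + ½aΔt²; chain segment to segment.
0–5 s: v starts 2 cm/s; Δx = 2·5 + ½·2·5² = 35 cm; v ends 12 cm/s.
5–8 s: v starts 12 cm/s; Δx = 12·3 + ½·-9·3² = -4.5 cm; v ends -15 cm/s.
8–14 s: v starts -15 cm/s; Δx = -15·6 + ½·-3·6² = -144 cm; v ends -33 cm/s.
x(14) = -7 + Σ Δx = -120.5 cm.

-120.5 cm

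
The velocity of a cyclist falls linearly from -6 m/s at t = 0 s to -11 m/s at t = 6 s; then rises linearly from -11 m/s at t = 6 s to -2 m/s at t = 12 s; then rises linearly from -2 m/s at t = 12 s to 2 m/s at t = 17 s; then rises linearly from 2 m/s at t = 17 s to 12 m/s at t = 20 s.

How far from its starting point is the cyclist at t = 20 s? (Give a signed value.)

-69 m

Displacement is the signed area under the v-t curve.
0–6 s: ½(-6 + -11)(6) = -51 m
6–12 s: ½(-11 + -2)(6) = -39 m
12–17 s: ½(-2 + 2)(5) = 0 m
17–20 s: ½(2 + 12)(3) = 21 m
Net displacement = -69 m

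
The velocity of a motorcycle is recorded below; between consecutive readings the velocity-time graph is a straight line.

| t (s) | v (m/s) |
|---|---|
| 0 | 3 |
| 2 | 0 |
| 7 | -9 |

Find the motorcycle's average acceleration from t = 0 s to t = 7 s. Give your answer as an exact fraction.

-12/7 m/s²

Average acceleration = Δv/Δt = (-9 − 3)/(7 − 0) = -12/7 m/s².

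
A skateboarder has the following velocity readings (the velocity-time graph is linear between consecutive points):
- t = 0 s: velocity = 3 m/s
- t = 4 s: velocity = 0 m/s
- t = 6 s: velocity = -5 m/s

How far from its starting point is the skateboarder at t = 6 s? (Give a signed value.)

Net displacement equals the area under the velocity-time graph (areas below the axis count negative).
0–4 s: ½(3 + 0)(4) = 6 m
4–6 s: ½(0 + -5)(2) = -5 m
Net displacement = 1 m

1 m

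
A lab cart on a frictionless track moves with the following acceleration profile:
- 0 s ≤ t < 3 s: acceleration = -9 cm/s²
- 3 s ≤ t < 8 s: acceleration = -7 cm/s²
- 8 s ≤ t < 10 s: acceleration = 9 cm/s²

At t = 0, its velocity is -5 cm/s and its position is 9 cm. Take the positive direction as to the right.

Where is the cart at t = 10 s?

-410 cm

On each constant-a segment, Δv = aΔt and Δx = v₀Δt + ½aΔt²; chain segment to segment.
0–3 s: v starts -5 cm/s; Δx = -5·3 + ½·-9·3² = -55.5 cm; v ends -32 cm/s.
3–8 s: v starts -32 cm/s; Δx = -32·5 + ½·-7·5² = -247.5 cm; v ends -67 cm/s.
8–10 s: v starts -67 cm/s; Δx = -67·2 + ½·9·2² = -116 cm; v ends -49 cm/s.
x(10) = 9 + Σ Δx = -410 cm.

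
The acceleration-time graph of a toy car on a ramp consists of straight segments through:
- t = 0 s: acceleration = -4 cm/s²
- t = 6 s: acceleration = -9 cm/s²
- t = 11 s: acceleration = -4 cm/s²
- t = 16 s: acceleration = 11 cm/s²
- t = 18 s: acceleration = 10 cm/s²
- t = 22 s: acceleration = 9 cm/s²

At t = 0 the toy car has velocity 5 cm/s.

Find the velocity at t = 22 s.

Δv equals the area under the a-t graph; then v = v₀ + Δv.
0–6 s: ½(-4 + -9)(6) = -39 cm/s
6–11 s: ½(-9 + -4)(5) = -32.5 cm/s
11–16 s: ½(-4 + 11)(5) = 17.5 cm/s
16–18 s: ½(11 + 10)(2) = 21 cm/s
18–22 s: ½(10 + 9)(4) = 38 cm/s
Δv = 5 cm/s, so v(22) = 5 + (5) = 10 cm/s.

10 cm/s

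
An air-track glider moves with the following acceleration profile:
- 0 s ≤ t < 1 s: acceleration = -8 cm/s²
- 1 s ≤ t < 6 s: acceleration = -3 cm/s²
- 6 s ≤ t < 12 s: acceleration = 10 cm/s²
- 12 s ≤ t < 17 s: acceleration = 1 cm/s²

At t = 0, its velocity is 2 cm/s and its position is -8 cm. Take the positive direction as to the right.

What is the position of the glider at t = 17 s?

On each constant-a segment, Δv = aΔt and Δx = v₀Δt + ½aΔt²; chain segment to segment.
0–1 s: v starts 2 cm/s; Δx = 2·1 + ½·-8·1² = -2 cm; v ends -6 cm/s.
1–6 s: v starts -6 cm/s; Δx = -6·5 + ½·-3·5² = -67.5 cm; v ends -21 cm/s.
6–12 s: v starts -21 cm/s; Δx = -21·6 + ½·10·6² = 54 cm; v ends 39 cm/s.
12–17 s: v starts 39 cm/s; Δx = 39·5 + ½·1·5² = 207.5 cm; v ends 44 cm/s.
x(17) = -8 + Σ Δx = 184 cm.

184 cm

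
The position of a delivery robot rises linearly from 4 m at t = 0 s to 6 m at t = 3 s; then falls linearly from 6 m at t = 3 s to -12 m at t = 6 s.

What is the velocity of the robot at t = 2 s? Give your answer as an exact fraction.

2/3 m/s

Velocity is the slope of the x-t graph on 0–3 s: (6 − 4)/(3 − 0) = 2/3 m/s.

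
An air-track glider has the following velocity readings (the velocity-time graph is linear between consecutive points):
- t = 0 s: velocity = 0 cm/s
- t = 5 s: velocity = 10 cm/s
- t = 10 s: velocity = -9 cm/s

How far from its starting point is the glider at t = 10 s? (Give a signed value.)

27.5 cm

Displacement is the signed area under the v-t curve.
0–5 s: ½(0 + 10)(5) = 25 cm
5–10 s: ½(10 + -9)(5) = 2.5 cm
Net displacement = 27.5 cm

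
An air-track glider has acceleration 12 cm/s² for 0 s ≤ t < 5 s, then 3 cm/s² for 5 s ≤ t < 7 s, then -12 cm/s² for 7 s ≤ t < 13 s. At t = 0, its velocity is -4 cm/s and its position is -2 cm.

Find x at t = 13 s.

402 cm

On each constant-a segment, Δv = aΔt and Δx = v₀Δt + ½aΔt²; chain segment to segment.
0–5 s: v starts -4 cm/s; Δx = -4·5 + ½·12·5² = 130 cm; v ends 56 cm/s.
5–7 s: v starts 56 cm/s; Δx = 56·2 + ½·3·2² = 118 cm; v ends 62 cm/s.
7–13 s: v starts 62 cm/s; Δx = 62·6 + ½·-12·6² = 156 cm; v ends -10 cm/s.
x(13) = -2 + Σ Δx = 402 cm.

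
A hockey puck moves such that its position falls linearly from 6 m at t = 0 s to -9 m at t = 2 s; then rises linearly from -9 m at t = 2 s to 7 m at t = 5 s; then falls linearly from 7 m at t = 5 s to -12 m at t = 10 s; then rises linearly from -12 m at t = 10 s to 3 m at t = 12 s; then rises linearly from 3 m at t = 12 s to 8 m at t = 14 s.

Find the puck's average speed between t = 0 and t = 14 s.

Average speed = (total path length)/(elapsed time); on a piecewise-linear x-t graph the path length is Σ|Δx|.
0–2 s: |Δx| = |-9 − 6| = 15 m
2–5 s: |Δx| = |7 − -9| = 16 m
5–10 s: |Δx| = |-12 − 7| = 19 m
10–12 s: |Δx| = |3 − -12| = 15 m
12–14 s: |Δx| = |8 − 3| = 5 m
Total path = 70 m; average speed = 70/14 = 5 m/s.

5 m/s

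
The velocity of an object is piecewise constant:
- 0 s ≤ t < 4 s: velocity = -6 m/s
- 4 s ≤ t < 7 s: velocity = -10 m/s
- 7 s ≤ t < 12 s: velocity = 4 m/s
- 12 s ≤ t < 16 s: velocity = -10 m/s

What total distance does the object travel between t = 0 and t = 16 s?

114 m

Distance (not displacement) is the total path length: add the absolute areas under v-t.
0–4 s: |-6| × 4 = 24 m
4–7 s: |-10| × 3 = 30 m
7–12 s: |4| × 5 = 20 m
12–16 s: |-10| × 4 = 40 m
Total distance = 114 m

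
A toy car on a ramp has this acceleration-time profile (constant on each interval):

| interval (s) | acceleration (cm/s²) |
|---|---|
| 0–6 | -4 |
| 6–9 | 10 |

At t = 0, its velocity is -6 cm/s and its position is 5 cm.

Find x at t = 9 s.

-148 cm

On each constant-a segment, Δv = aΔt and Δx = v₀Δt + ½aΔt²; chain segment to segment.
0–6 s: v starts -6 cm/s; Δx = -6·6 + ½·-4·6² = -108 cm; v ends -30 cm/s.
6–9 s: v starts -30 cm/s; Δx = -30·3 + ½·10·3² = -45 cm; v ends 0 cm/s.
x(9) = 5 + Σ Δx = -148 cm.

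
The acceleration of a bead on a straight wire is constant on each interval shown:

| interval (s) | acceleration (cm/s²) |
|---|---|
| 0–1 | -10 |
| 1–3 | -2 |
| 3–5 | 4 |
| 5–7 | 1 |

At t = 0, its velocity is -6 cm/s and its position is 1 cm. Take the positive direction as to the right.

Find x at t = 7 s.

On each constant-a segment, Δv = aΔt and Δx = v₀Δt + ½aΔt²; chain segment to segment.
0–1 s: v starts -6 cm/s; Δx = -6·1 + ½·-10·1² = -11 cm; v ends -16 cm/s.
1–3 s: v starts -16 cm/s; Δx = -16·2 + ½·-2·2² = -36 cm; v ends -20 cm/s.
3–5 s: v starts -20 cm/s; Δx = -20·2 + ½·4·2² = -32 cm; v ends -12 cm/s.
5–7 s: v starts -12 cm/s; Δx = -12·2 + ½·1·2² = -22 cm; v ends -10 cm/s.
x(7) = 1 + Σ Δx = -100 cm.

-100 cm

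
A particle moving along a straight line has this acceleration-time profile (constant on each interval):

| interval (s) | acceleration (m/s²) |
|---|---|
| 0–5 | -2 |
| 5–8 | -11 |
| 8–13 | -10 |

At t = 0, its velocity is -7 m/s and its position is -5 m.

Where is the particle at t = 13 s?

On each constant-a segment, Δv = aΔt and Δx = v₀Δt + ½aΔt²; chain segment to segment.
0–5 s: v starts -7 m/s; Δx = -7·5 + ½·-2·5² = -60 m; v ends -17 m/s.
5–8 s: v starts -17 m/s; Δx = -17·3 + ½·-11·3² = -100.5 m; v ends -50 m/s.
8–13 s: v starts -50 m/s; Δx = -50·5 + ½·-10·5² = -375 m; v ends -100 m/s.
x(13) = -5 + Σ Δx = -540.5 m.

-540.5 m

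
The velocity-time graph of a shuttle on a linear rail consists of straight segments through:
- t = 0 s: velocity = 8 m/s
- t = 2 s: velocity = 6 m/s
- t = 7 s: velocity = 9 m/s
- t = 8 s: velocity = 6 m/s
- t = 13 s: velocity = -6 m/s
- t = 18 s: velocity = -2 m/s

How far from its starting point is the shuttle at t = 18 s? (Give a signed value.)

39 m

Net displacement equals the area under the velocity-time graph (areas below the axis count negative).
0–2 s: ½(8 + 6)(2) = 14 m
2–7 s: ½(6 + 9)(5) = 37.5 m
7–8 s: ½(9 + 6)(1) = 7.5 m
8–13 s: ½(6 + -6)(5) = 0 m
13–18 s: ½(-6 + -2)(5) = -20 m
Net displacement = 39 m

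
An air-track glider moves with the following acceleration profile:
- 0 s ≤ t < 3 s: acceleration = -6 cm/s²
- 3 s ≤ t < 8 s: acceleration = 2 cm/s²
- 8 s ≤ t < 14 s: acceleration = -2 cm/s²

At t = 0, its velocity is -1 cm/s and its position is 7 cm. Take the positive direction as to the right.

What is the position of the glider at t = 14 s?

-183 cm

On each constant-a segment, Δv = aΔt and Δx = v₀Δt + ½aΔt²; chain segment to segment.
0–3 s: v starts -1 cm/s; Δx = -1·3 + ½·-6·3² = -30 cm; v ends -19 cm/s.
3–8 s: v starts -19 cm/s; Δx = -19·5 + ½·2·5² = -70 cm; v ends -9 cm/s.
8–14 s: v starts -9 cm/s; Δx = -9·6 + ½·-2·6² = -90 cm; v ends -21 cm/s.
x(14) = 7 + Σ Δx = -183 cm.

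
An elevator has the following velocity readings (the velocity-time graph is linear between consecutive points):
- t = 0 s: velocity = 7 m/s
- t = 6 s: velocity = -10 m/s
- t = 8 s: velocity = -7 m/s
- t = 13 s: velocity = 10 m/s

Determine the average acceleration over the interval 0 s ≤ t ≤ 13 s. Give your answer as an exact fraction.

Average acceleration = Δv/Δt = (10 − 7)/(13 − 0) = 3/13 m/s².

3/13 m/s²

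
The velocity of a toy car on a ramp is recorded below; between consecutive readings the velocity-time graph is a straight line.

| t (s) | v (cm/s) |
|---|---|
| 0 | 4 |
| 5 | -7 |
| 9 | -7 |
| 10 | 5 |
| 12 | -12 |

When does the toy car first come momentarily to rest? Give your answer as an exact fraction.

t = 20/11 s

v changes sign on 0–5 s (from 4 to -7); the graph is linear there, so v = 0 at t = 0 + (-4)·(5 − 0)/(-7 − 4) = 20/11 s.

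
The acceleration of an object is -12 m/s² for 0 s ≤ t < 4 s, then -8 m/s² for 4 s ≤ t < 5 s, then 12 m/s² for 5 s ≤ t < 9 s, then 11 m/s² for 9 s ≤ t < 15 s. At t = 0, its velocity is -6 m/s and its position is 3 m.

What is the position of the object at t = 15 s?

On each constant-a segment, Δv = aΔt and Δx = v₀Δt + ½aΔt²; chain segment to segment.
0–4 s: v starts -6 m/s; Δx = -6·4 + ½·-12·4² = -120 m; v ends -54 m/s.
4–5 s: v starts -54 m/s; Δx = -54·1 + ½·-8·1² = -58 m; v ends -62 m/s.
5–9 s: v starts -62 m/s; Δx = -62·4 + ½·12·4² = -152 m; v ends -14 m/s.
9–15 s: v starts -14 m/s; Δx = -14·6 + ½·11·6² = 114 m; v ends 52 m/s.
x(15) = 3 + Σ Δx = -213 m.

-213 m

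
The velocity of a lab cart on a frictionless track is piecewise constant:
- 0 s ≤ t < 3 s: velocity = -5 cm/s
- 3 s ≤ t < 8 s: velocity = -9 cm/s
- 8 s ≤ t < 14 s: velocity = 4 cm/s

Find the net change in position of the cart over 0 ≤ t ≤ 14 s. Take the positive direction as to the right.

Displacement is the signed area under the v-t curve.
0–3 s: -5 × 3 = -15 cm
3–8 s: -9 × 5 = -45 cm
8–14 s: 4 × 6 = 24 cm
Net displacement = -36 cm

-36 cm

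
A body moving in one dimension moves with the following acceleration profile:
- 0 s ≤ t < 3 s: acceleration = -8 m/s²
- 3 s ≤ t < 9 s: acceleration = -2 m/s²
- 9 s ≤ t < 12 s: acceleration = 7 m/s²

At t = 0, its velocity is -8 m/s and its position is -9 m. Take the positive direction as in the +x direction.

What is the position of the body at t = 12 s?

-397.5 m

On each constant-a segment, Δv = aΔt and Δx = v₀Δt + ½aΔt²; chain segment to segment.
0–3 s: v starts -8 m/s; Δx = -8·3 + ½·-8·3² = -60 m; v ends -32 m/s.
3–9 s: v starts -32 m/s; Δx = -32·6 + ½·-2·6² = -228 m; v ends -44 m/s.
9–12 s: v starts -44 m/s; Δx = -44·3 + ½·7·3² = -100.5 m; v ends -23 m/s.
x(12) = -9 + Σ Δx = -397.5 m.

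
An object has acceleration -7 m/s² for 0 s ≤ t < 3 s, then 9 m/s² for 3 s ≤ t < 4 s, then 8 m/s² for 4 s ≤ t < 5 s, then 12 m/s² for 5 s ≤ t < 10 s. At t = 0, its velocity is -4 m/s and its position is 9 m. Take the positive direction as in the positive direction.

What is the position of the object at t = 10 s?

On each constant-a segment, Δv = aΔt and Δx = v₀Δt + ½aΔt²; chain segment to segment.
0–3 s: v starts -4 m/s; Δx = -4·3 + ½·-7·3² = -43.5 m; v ends -25 m/s.
3–4 s: v starts -25 m/s; Δx = -25·1 + ½·9·1² = -20.5 m; v ends -16 m/s.
4–5 s: v starts -16 m/s; Δx = -16·1 + ½·8·1² = -12 m; v ends -8 m/s.
5–10 s: v starts -8 m/s; Δx = -8·5 + ½·12·5² = 110 m; v ends 52 m/s.
x(10) = 9 + Σ Δx = 43 m.

43 m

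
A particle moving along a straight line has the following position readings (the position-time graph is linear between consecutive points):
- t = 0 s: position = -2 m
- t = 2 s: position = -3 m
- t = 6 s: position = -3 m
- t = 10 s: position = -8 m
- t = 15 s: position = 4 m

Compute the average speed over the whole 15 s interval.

Average speed = (total path length)/(elapsed time); on a piecewise-linear x-t graph the path length is Σ|Δx|.
0–2 s: |Δx| = |-3 − -2| = 1 m
2–6 s: |Δx| = |-3 − -3| = 0 m
6–10 s: |Δx| = |-8 − -3| = 5 m
10–15 s: |Δx| = |4 − -8| = 12 m
Total path = 18 m; average speed = 18/15 = 1.2 m/s.

1.2 m/s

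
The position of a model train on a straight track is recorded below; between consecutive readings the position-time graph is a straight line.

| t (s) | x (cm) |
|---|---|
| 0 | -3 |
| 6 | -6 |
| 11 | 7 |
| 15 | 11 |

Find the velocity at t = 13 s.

Velocity is the slope of the x-t graph on 11–15 s: (11 − 7)/(15 − 11) = 1 cm/s.

1 cm/s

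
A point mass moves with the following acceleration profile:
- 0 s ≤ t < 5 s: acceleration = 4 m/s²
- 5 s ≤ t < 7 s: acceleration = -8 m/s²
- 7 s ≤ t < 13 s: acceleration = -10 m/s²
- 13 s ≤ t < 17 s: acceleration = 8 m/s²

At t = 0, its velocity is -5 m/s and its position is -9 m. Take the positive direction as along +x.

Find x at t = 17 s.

On each constant-a segment, Δv = aΔt and Δx = v₀Δt + ½aΔt²; chain segment to segment.
0–5 s: v starts -5 m/s; Δx = -5·5 + ½·4·5² = 25 m; v ends 15 m/s.
5–7 s: v starts 15 m/s; Δx = 15·2 + ½·-8·2² = 14 m; v ends -1 m/s.
7–13 s: v starts -1 m/s; Δx = -1·6 + ½·-10·6² = -186 m; v ends -61 m/s.
13–17 s: v starts -61 m/s; Δx = -61·4 + ½·8·4² = -180 m; v ends -29 m/s.
x(17) = -9 + Σ Δx = -336 m.

-336 m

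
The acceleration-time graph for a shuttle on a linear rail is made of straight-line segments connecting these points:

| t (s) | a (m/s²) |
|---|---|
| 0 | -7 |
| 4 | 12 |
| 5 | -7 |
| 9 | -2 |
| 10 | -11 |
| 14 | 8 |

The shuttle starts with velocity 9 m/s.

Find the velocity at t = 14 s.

-9 m/s

Δv equals the area under the a-t graph; then v = v₀ + Δv.
0–4 s: ½(-7 + 12)(4) = 10 m/s
4–5 s: ½(12 + -7)(1) = 2.5 m/s
5–9 s: ½(-7 + -2)(4) = -18 m/s
9–10 s: ½(-2 + -11)(1) = -6.5 m/s
10–14 s: ½(-11 + 8)(4) = -6 m/s
Δv = -18 m/s, so v(14) = 9 + (-18) = -9 m/s.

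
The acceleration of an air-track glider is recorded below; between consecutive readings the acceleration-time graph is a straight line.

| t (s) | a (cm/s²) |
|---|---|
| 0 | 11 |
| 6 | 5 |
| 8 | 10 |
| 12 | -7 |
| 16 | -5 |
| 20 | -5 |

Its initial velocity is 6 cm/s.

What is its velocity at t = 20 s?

Δv equals the area under the a-t graph; then v = v₀ + Δv.
0–6 s: ½(11 + 5)(6) = 48 cm/s
6–8 s: ½(5 + 10)(2) = 15 cm/s
8–12 s: ½(10 + -7)(4) = 6 cm/s
12–16 s: ½(-7 + -5)(4) = -24 cm/s
16–20 s: -5 × 4 = -20 cm/s
Δv = 25 cm/s, so v(20) = 6 + (25) = 31 cm/s.

31 cm/s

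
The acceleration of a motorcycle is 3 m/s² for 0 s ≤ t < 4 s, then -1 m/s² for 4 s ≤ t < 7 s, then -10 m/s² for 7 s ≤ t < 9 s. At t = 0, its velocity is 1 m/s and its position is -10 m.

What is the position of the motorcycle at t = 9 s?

On each constant-a segment, Δv = aΔt and Δx = v₀Δt + ½aΔt²; chain segment to segment.
0–4 s: v starts 1 m/s; Δx = 1·4 + ½·3·4² = 28 m; v ends 13 m/s.
4–7 s: v starts 13 m/s; Δx = 13·3 + ½·-1·3² = 34.5 m; v ends 10 m/s.
7–9 s: v starts 10 m/s; Δx = 10·2 + ½·-10·2² = 0 m; v ends -10 m/s.
x(9) = -10 + Σ Δx = 52.5 m.

52.5 m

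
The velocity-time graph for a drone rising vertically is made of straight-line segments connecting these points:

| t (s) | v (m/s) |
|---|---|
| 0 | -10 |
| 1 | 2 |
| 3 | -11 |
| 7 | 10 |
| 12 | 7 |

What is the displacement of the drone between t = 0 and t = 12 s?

Displacement is the signed area under the v-t curve.
0–1 s: ½(-10 + 2)(1) = -4 m
1–3 s: ½(2 + -11)(2) = -9 m
3–7 s: ½(-11 + 10)(4) = -2 m
7–12 s: ½(10 + 7)(5) = 42.5 m
Net displacement = 27.5 m

27.5 m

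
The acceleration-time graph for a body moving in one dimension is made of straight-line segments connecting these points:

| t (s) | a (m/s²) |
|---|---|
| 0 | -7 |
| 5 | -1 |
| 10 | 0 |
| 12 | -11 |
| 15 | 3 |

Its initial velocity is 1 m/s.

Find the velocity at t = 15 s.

Δv equals the area under the a-t graph; then v = v₀ + Δv.
0–5 s: ½(-7 + -1)(5) = -20 m/s
5–10 s: ½(-1 + 0)(5) = -2.5 m/s
10–12 s: ½(0 + -11)(2) = -11 m/s
12–15 s: ½(-11 + 3)(3) = -12 m/s
Δv = -45.5 m/s, so v(15) = 1 + (-45.5) = -44.5 m/s.

-44.5 m/s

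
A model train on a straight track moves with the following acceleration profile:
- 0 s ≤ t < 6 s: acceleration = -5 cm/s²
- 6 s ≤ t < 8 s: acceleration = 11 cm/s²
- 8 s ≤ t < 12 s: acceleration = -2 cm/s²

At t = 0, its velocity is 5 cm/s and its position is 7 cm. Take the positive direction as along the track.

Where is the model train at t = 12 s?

On each constant-a segment, Δv = aΔt and Δx = v₀Δt + ½aΔt²; chain segment to segment.
0–6 s: v starts 5 cm/s; Δx = 5·6 + ½·-5·6² = -60 cm; v ends -25 cm/s.
6–8 s: v starts -25 cm/s; Δx = -25·2 + ½·11·2² = -28 cm; v ends -3 cm/s.
8–12 s: v starts -3 cm/s; Δx = -3·4 + ½·-2·4² = -28 cm; v ends -11 cm/s.
x(12) = 7 + Σ Δx = -109 cm.

-109 cm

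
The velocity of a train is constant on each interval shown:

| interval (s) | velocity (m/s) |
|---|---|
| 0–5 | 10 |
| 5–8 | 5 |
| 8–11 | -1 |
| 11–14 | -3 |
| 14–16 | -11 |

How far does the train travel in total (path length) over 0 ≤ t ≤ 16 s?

99 m

Distance (not displacement) is the total path length: add the absolute areas under v-t.
0–5 s: |10| × 5 = 50 m
5–8 s: |5| × 3 = 15 m
8–11 s: |-1| × 3 = 3 m
11–14 s: |-3| × 3 = 9 m
14–16 s: |-11| × 2 = 22 m
Total distance = 99 m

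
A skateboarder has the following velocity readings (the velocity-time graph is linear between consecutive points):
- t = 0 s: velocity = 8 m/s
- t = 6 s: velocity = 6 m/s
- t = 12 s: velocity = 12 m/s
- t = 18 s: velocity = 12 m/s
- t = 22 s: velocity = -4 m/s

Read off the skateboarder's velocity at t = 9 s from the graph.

On 6–12 s the graph is linear from 6 to 12 m/s: v(9) = 6 + (12 − 6)·(9 − 6)/(12 − 6) = 9 m/s.

9 m/s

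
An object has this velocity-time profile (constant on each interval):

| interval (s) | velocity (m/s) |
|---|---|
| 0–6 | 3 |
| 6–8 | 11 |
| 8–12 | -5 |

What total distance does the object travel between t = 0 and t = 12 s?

Total distance travelled is ∫|v| dt — sum the magnitudes of each area piece.
0–6 s: |3| × 6 = 18 m
6–8 s: |11| × 2 = 22 m
8–12 s: |-5| × 4 = 20 m
Total distance = 60 m

60 m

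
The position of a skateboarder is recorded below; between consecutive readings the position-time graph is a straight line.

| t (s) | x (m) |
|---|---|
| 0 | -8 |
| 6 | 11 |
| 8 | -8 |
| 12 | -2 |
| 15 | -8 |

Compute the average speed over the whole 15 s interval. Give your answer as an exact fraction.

Average speed = (total path length)/(elapsed time); on a piecewise-linear x-t graph the path length is Σ|Δx|.
0–6 s: |Δx| = |11 − -8| = 19 m
6–8 s: |Δx| = |-8 − 11| = 19 m
8–12 s: |Δx| = |-2 − -8| = 6 m
12–15 s: |Δx| = |-8 − -2| = 6 m
Total path = 50 m; average speed = 50/15 = 10/3 m/s.

10/3 m/s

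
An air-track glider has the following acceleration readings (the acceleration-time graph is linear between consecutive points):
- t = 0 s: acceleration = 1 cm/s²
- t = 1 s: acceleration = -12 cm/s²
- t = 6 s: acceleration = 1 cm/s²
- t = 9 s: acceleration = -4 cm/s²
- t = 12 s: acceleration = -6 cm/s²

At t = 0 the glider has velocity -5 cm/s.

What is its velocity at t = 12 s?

-57.5 cm/s

Δv equals the area under the a-t graph; then v = v₀ + Δv.
0–1 s: ½(1 + -12)(1) = -5.5 cm/s
1–6 s: ½(-12 + 1)(5) = -27.5 cm/s
6–9 s: ½(1 + -4)(3) = -4.5 cm/s
9–12 s: ½(-4 + -6)(3) = -15 cm/s
Δv = -52.5 cm/s, so v(12) = -5 + (-52.5) = -57.5 cm/s.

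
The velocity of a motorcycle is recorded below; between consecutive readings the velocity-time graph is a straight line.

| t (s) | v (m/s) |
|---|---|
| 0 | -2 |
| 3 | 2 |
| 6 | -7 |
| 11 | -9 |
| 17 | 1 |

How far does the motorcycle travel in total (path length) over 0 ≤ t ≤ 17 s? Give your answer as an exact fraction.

Total distance travelled is ∫|v| dt — sum the magnitudes of each area piece.
0–3 s: v = 0 at t = 1.5 s; triangle areas 1.5 + 1.5 = 3 m
3–6 s: v = 0 at t = 11/3 s; triangle areas 2/3 + 49/6 = 53/6 m
6–11 s: |½(-7 + -9)(5)| = 40 m
11–17 s: v = 0 at t = 16.4 s; triangle areas 24.3 + 0.3 = 24.6 m
Total distance = 2293/30 m

2293/30 m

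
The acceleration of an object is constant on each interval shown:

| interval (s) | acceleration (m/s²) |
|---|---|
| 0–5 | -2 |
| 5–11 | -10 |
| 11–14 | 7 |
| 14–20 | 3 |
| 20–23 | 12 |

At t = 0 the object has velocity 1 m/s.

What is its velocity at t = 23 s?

Δv equals the area under the a-t graph; then v = v₀ + Δv.
0–5 s: -2 × 5 = -10 m/s
5–11 s: -10 × 6 = -60 m/s
11–14 s: 7 × 3 = 21 m/s
14–20 s: 3 × 6 = 18 m/s
20–23 s: 12 × 3 = 36 m/s
Δv = 5 m/s, so v(23) = 1 + (5) = 6 m/s.

6 m/s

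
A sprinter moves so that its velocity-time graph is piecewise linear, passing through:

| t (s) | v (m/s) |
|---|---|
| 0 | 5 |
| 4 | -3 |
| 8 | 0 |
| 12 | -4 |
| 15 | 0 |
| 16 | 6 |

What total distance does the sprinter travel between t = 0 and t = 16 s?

31.5 m

Distance (not displacement) is the total path length: add the absolute areas under v-t.
0–4 s: v = 0 at t = 2.5 s; triangle areas 6.25 + 2.25 = 8.5 m
4–8 s: |½(-3 + 0)(4)| = 6 m
8–12 s: |½(0 + -4)(4)| = 8 m
12–15 s: |½(-4 + 0)(3)| = 6 m
15–16 s: |½(0 + 6)(1)| = 3 m
Total distance = 31.5 m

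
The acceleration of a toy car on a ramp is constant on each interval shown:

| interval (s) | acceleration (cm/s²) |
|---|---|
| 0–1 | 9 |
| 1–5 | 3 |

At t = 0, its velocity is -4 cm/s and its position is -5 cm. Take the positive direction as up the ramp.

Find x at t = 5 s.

On each constant-a segment, Δv = aΔt and Δx = v₀Δt + ½aΔt²; chain segment to segment.
0–1 s: v starts -4 cm/s; Δx = -4·1 + ½·9·1² = 0.5 cm; v ends 5 cm/s.
1–5 s: v starts 5 cm/s; Δx = 5·4 + ½·3·4² = 44 cm; v ends 17 cm/s.
x(5) = -5 + Σ Δx = 39.5 cm.

39.5 cm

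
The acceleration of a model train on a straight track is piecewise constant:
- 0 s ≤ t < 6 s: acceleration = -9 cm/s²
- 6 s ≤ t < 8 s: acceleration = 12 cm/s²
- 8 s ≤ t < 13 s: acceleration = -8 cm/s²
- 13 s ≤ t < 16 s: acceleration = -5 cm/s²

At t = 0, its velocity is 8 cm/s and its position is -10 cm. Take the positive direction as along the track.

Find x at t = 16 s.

-610.5 cm

On each constant-a segment, Δv = aΔt and Δx = v₀Δt + ½aΔt²; chain segment to segment.
0–6 s: v starts 8 cm/s; Δx = 8·6 + ½·-9·6² = -114 cm; v ends -46 cm/s.
6–8 s: v starts -46 cm/s; Δx = -46·2 + ½·12·2² = -68 cm; v ends -22 cm/s.
8–13 s: v starts -22 cm/s; Δx = -22·5 + ½·-8·5² = -210 cm; v ends -62 cm/s.
13–16 s: v starts -62 cm/s; Δx = -62·3 + ½·-5·3² = -208.5 cm; v ends -77 cm/s.
x(16) = -10 + Σ Δx = -610.5 cm.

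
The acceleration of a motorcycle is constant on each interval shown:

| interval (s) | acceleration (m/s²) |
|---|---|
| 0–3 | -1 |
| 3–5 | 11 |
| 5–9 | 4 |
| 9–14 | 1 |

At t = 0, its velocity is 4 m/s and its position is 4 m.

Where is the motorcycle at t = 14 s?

367 m

On each constant-a segment, Δv = aΔt and Δx = v₀Δt + ½aΔt²; chain segment to segment.
0–3 s: v starts 4 m/s; Δx = 4·3 + ½·-1·3² = 7.5 m; v ends 1 m/s.
3–5 s: v starts 1 m/s; Δx = 1·2 + ½·11·2² = 24 m; v ends 23 m/s.
5–9 s: v starts 23 m/s; Δx = 23·4 + ½·4·4² = 124 m; v ends 39 m/s.
9–14 s: v starts 39 m/s; Δx = 39·5 + ½·1·5² = 207.5 m; v ends 44 m/s.
x(14) = 4 + Σ Δx = 367 m.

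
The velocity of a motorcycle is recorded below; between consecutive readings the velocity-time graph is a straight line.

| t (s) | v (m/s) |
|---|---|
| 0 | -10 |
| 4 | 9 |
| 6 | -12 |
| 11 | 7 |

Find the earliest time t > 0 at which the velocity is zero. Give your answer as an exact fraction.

t = 40/19 s

v changes sign on 0–4 s (from -10 to 9); the graph is linear there, so v = 0 at t = 0 + (10)·(4 − 0)/(9 − -10) = 40/19 s.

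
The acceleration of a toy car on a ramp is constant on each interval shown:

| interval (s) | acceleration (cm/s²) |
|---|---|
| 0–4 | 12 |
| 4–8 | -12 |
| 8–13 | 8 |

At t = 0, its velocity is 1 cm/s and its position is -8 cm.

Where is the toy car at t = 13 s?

297 cm

On each constant-a segment, Δv = aΔt and Δx = v₀Δt + ½aΔt²; chain segment to segment.
0–4 s: v starts 1 cm/s; Δx = 1·4 + ½·12·4² = 100 cm; v ends 49 cm/s.
4–8 s: v starts 49 cm/s; Δx = 49·4 + ½·-12·4² = 100 cm; v ends 1 cm/s.
8–13 s: v starts 1 cm/s; Δx = 1·5 + ½·8·5² = 105 cm; v ends 41 cm/s.
x(13) = -8 + Σ Δx = 297 cm.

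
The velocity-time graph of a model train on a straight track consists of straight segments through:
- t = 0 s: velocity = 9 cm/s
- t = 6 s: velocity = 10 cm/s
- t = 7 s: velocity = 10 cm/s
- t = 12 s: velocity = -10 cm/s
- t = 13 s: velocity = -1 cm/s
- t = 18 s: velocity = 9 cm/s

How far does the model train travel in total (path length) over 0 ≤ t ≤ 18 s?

118 cm

Distance (not displacement) is the total path length: add the absolute areas under v-t.
0–6 s: |½(9 + 10)(6)| = 57 cm
6–7 s: |10| × 1 = 10 cm
7–12 s: v = 0 at t = 9.5 s; triangle areas 12.5 + 12.5 = 25 cm
12–13 s: |½(-10 + -1)(1)| = 5.5 cm
13–18 s: v = 0 at t = 13.5 s; triangle areas 0.25 + 20.25 = 20.5 cm
Total distance = 118 cm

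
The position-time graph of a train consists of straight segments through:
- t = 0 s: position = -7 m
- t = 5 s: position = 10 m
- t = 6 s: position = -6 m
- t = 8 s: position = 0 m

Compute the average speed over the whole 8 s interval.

4.875 m/s

Average speed = (total path length)/(elapsed time); on a piecewise-linear x-t graph the path length is Σ|Δx|.
0–5 s: |Δx| = |10 − -7| = 17 m
5–6 s: |Δx| = |-6 − 10| = 16 m
6–8 s: |Δx| = |0 − -6| = 6 m
Total path = 39 m; average speed = 39/8 = 4.875 m/s.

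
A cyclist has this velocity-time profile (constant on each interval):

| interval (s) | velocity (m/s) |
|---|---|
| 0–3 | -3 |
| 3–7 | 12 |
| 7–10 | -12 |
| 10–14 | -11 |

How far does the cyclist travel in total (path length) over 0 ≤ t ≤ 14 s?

137 m

Total distance travelled is ∫|v| dt — sum the magnitudes of each area piece.
0–3 s: |-3| × 3 = 9 m
3–7 s: |12| × 4 = 48 m
7–10 s: |-12| × 3 = 36 m
10–14 s: |-11| × 4 = 44 m
Total distance = 137 m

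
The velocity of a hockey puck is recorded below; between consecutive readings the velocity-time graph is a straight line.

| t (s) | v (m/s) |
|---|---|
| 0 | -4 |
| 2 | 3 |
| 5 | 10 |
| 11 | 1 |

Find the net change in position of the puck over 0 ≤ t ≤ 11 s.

51.5 m

Net displacement equals the area under the velocity-time graph (areas below the axis count negative).
0–2 s: ½(-4 + 3)(2) = -1 m
2–5 s: ½(3 + 10)(3) = 19.5 m
5–11 s: ½(10 + 1)(6) = 33 m
Net displacement = 51.5 m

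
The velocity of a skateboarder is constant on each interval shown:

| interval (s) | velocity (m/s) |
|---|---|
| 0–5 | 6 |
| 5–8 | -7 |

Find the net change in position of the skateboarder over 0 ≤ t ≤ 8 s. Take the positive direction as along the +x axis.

Net displacement equals the area under the velocity-time graph (areas below the axis count negative).
0–5 s: 6 × 5 = 30 m
5–8 s: -7 × 3 = -21 m
Net displacement = 9 m

9 m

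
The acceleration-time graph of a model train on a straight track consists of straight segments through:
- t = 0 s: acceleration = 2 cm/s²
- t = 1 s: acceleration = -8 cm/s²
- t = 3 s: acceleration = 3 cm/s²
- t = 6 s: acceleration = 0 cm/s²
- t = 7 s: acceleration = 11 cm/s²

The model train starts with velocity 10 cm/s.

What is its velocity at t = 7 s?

Δv equals the area under the a-t graph; then v = v₀ + Δv.
0–1 s: ½(2 + -8)(1) = -3 cm/s
1–3 s: ½(-8 + 3)(2) = -5 cm/s
3–6 s: ½(3 + 0)(3) = 4.5 cm/s
6–7 s: ½(0 + 11)(1) = 5.5 cm/s
Δv = 2 cm/s, so v(7) = 10 + (2) = 12 cm/s.

12 cm/s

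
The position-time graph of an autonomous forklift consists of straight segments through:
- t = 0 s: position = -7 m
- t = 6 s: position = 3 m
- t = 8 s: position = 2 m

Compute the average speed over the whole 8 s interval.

Average speed = (total path length)/(elapsed time); on a piecewise-linear x-t graph the path length is Σ|Δx|.
0–6 s: |Δx| = |3 − -7| = 10 m
6–8 s: |Δx| = |2 − 3| = 1 m
Total path = 11 m; average speed = 11/8 = 1.375 m/s.

1.375 m/s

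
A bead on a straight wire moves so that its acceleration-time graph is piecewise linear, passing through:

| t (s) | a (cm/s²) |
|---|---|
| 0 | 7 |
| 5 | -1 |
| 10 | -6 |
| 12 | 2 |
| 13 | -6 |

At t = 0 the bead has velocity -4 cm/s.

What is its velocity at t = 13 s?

-12.5 cm/s

Δv equals the area under the a-t graph; then v = v₀ + Δv.
0–5 s: ½(7 + -1)(5) = 15 cm/s
5–10 s: ½(-1 + -6)(5) = -17.5 cm/s
10–12 s: ½(-6 + 2)(2) = -4 cm/s
12–13 s: ½(2 + -6)(1) = -2 cm/s
Δv = -8.5 cm/s, so v(13) = -4 + (-8.5) = -12.5 cm/s.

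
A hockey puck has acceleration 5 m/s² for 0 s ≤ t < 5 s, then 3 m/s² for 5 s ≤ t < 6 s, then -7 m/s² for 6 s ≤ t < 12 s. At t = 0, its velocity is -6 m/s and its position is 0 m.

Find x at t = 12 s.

59 m

On each constant-a segment, Δv = aΔt and Δx = v₀Δt + ½aΔt²; chain segment to segment.
0–5 s: v starts -6 m/s; Δx = -6·5 + ½·5·5² = 32.5 m; v ends 19 m/s.
5–6 s: v starts 19 m/s; Δx = 19·1 + ½·3·1² = 20.5 m; v ends 22 m/s.
6–12 s: v starts 22 m/s; Δx = 22·6 + ½·-7·6² = 6 m; v ends -20 m/s.
x(12) = 0 + Σ Δx = 59 m.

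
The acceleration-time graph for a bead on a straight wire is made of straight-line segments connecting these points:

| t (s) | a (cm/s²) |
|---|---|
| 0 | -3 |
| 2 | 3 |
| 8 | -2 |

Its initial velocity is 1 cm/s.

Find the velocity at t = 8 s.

Δv equals the area under the a-t graph; then v = v₀ + Δv.
0–2 s: ½(-3 + 3)(2) = 0 cm/s
2–8 s: ½(3 + -2)(6) = 3 cm/s
Δv = 3 cm/s, so v(8) = 1 + (3) = 4 cm/s.

4 cm/s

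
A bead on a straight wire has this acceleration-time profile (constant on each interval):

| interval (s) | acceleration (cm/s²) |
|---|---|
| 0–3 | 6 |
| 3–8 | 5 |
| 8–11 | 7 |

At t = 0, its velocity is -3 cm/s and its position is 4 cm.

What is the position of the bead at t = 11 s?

On each constant-a segment, Δv = aΔt and Δx = v₀Δt + ½aΔt²; chain segment to segment.
0–3 s: v starts -3 cm/s; Δx = -3·3 + ½·6·3² = 18 cm; v ends 15 cm/s.
3–8 s: v starts 15 cm/s; Δx = 15·5 + ½·5·5² = 137.5 cm; v ends 40 cm/s.
8–11 s: v starts 40 cm/s; Δx = 40·3 + ½·7·3² = 151.5 cm; v ends 61 cm/s.
x(11) = 4 + Σ Δx = 311 cm.

311 cm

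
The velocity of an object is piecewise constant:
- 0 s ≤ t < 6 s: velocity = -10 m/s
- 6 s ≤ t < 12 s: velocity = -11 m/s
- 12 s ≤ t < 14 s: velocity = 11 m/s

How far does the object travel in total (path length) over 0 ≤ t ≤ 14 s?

Total distance travelled is ∫|v| dt — sum the magnitudes of each area piece.
0–6 s: |-10| × 6 = 60 m
6–12 s: |-11| × 6 = 66 m
12–14 s: |11| × 2 = 22 m
Total distance = 148 m

148 m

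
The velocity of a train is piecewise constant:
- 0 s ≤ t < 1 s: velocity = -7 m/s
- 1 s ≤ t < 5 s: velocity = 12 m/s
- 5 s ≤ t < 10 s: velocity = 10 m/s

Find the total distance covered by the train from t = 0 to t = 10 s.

Distance (not displacement) is the total path length: add the absolute areas under v-t.
0–1 s: |-7| × 1 = 7 m
1–5 s: |12| × 4 = 48 m
5–10 s: |10| × 5 = 50 m
Total distance = 105 m

105 m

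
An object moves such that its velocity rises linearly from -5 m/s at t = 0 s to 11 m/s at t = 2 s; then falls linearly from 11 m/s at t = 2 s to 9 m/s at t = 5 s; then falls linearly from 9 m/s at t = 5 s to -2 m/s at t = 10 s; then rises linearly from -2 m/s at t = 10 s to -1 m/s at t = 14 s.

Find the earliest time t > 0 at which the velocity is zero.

t = 0.625 s

v changes sign on 0–2 s (from -5 to 11); the graph is linear there, so v = 0 at t = 0 + (5)·(2 − 0)/(11 − -5) = 0.625 s.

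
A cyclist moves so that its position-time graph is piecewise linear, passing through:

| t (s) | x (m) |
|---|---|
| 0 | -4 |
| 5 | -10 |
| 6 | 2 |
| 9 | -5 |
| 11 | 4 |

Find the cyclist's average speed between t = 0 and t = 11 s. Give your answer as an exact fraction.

Average speed = (total path length)/(elapsed time); on a piecewise-linear x-t graph the path length is Σ|Δx|.
0–5 s: |Δx| = |-10 − -4| = 6 m
5–6 s: |Δx| = |2 − -10| = 12 m
6–9 s: |Δx| = |-5 − 2| = 7 m
9–11 s: |Δx| = |4 − -5| = 9 m
Total path = 34 m; average speed = 34/11 = 34/11 m/s.

34/11 m/s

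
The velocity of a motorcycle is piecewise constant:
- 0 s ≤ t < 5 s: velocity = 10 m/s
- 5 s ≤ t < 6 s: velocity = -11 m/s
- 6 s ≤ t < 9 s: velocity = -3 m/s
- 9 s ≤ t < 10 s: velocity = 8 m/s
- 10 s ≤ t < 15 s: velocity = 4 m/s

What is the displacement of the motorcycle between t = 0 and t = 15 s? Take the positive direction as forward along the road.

Displacement is the signed area under the v-t curve.
0–5 s: 10 × 5 = 50 m
5–6 s: -11 × 1 = -11 m
6–9 s: -3 × 3 = -9 m
9–10 s: 8 × 1 = 8 m
10–15 s: 4 × 5 = 20 m
Net displacement = 58 m

58 m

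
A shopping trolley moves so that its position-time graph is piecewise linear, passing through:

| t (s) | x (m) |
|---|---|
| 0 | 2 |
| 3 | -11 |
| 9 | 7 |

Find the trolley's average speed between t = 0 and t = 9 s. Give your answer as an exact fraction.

31/9 m/s

Average speed = (total path length)/(elapsed time); on a piecewise-linear x-t graph the path length is Σ|Δx|.
0–3 s: |Δx| = |-11 − 2| = 13 m
3–9 s: |Δx| = |7 − -11| = 18 m
Total path = 31 m; average speed = 31/9 = 31/9 m/s.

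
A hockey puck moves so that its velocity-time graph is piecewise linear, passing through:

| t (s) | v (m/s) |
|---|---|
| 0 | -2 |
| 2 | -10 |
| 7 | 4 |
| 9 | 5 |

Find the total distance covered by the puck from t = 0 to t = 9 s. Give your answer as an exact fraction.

Total distance travelled is ∫|v| dt — sum the magnitudes of each area piece.
0–2 s: |½(-2 + -10)(2)| = 12 m
2–7 s: v = 0 at t = 39/7 s; triangle areas 125/7 + 20/7 = 145/7 m
7–9 s: |½(4 + 5)(2)| = 9 m
Total distance = 292/7 m

292/7 m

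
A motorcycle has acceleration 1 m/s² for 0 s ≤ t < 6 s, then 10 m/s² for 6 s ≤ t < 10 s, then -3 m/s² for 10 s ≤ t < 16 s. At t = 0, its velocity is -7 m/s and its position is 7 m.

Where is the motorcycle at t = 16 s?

239 m

On each constant-a segment, Δv = aΔt and Δx = v₀Δt + ½aΔt²; chain segment to segment.
0–6 s: v starts -7 m/s; Δx = -7·6 + ½·1·6² = -24 m; v ends -1 m/s.
6–10 s: v starts -1 m/s; Δx = -1·4 + ½·10·4² = 76 m; v ends 39 m/s.
10–16 s: v starts 39 m/s; Δx = 39·6 + ½·-3·6² = 180 m; v ends 21 m/s.
x(16) = 7 + Σ Δx = 239 m.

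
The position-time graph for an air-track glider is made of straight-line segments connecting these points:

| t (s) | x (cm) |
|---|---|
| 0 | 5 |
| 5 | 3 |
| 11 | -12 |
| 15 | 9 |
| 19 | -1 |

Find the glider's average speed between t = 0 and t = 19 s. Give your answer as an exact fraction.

Average speed = (total path length)/(elapsed time); on a piecewise-linear x-t graph the path length is Σ|Δx|.
0–5 s: |Δx| = |3 − 5| = 2 cm
5–11 s: |Δx| = |-12 − 3| = 15 cm
11–15 s: |Δx| = |9 − -12| = 21 cm
15–19 s: |Δx| = |-1 − 9| = 10 cm
Total path = 48 cm; average speed = 48/19 = 48/19 cm/s.

48/19 cm/s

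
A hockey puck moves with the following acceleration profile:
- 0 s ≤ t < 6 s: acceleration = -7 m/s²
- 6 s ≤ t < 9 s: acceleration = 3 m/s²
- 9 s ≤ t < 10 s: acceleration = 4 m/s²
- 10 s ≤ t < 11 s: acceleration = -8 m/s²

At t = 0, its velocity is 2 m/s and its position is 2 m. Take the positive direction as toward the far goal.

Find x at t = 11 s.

-278.5 m

On each constant-a segment, Δv = aΔt and Δx = v₀Δt + ½aΔt²; chain segment to segment.
0–6 s: v starts 2 m/s; Δx = 2·6 + ½·-7·6² = -114 m; v ends -40 m/s.
6–9 s: v starts -40 m/s; Δx = -40·3 + ½·3·3² = -106.5 m; v ends -31 m/s.
9–10 s: v starts -31 m/s; Δx = -31·1 + ½·4·1² = -29 m; v ends -27 m/s.
10–11 s: v starts -27 m/s; Δx = -27·1 + ½·-8·1² = -31 m; v ends -35 m/s.
x(11) = 2 + Σ Δx = -278.5 m.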